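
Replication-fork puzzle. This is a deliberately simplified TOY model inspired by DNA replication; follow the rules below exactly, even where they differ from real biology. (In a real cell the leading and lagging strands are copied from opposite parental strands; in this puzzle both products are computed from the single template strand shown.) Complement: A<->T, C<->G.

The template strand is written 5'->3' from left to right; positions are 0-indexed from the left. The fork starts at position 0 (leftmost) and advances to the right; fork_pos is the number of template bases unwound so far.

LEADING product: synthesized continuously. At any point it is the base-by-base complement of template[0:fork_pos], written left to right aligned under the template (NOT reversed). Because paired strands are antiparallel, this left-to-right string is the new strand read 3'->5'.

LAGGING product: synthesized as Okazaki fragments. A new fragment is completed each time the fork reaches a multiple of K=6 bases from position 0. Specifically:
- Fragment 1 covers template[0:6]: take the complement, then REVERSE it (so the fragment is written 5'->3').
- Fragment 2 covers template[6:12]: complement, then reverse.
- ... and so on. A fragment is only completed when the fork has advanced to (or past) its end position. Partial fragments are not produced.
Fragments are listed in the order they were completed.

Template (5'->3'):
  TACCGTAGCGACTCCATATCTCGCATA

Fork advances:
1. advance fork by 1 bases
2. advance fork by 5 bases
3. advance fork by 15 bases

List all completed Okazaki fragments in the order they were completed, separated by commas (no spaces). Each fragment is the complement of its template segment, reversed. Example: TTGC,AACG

Step 1: advance 1 -> fork_pos = 0 + 1 = 1. Next multiple of 6 is 6 (not reached); still 0 fragment(s).
Step 2: advance 5 -> fork_pos = 1 + 5 = 6. Reached multiple(s) of 6: 6 -> fragment 1 completed (1 total).
Step 3: advance 15 -> fork_pos = 6 + 15 = 21. Reached multiple(s) of 6: 12, 18 -> fragments 2-3 completed (3 total).
Final fork_pos = 21, so 3 fragment(s) are complete. Build each: template segment -> complement -> reverse.
Fragment 1: template[0:6] = TACCGT -> complement ATGGCA -> reversed ACGGTA
Fragment 2: template[6:12] = AGCGAC -> complement TCGCTG -> reversed GTCGCT
Fragment 3: template[12:18] = TCCATA -> complement AGGTAT -> reversed TATGGA

Answer: ACGGTA,GTCGCT,TATGGA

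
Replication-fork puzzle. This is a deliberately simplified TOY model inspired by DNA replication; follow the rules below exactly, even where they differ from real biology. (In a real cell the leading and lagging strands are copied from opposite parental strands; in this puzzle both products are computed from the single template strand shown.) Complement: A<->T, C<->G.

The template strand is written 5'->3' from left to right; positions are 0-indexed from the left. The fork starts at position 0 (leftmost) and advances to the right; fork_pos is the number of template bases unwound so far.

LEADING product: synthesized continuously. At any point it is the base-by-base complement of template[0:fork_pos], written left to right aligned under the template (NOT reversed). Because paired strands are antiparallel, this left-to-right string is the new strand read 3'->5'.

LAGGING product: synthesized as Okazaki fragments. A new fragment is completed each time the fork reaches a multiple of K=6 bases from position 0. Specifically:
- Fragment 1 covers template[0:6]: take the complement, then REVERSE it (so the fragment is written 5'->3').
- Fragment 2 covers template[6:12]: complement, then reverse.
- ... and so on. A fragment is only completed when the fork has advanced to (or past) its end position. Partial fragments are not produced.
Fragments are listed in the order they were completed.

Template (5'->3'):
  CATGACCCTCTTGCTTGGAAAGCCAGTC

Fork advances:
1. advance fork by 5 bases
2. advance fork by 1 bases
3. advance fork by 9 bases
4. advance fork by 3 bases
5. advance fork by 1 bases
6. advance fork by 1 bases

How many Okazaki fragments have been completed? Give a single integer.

Step 1: advance 5 -> fork_pos = 0 + 5 = 5. Next multiple of 6 is 6 (not reached); still 0 fragment(s).
Step 2: advance 1 -> fork_pos = 5 + 1 = 6. Reached multiple(s) of 6: 6 -> fragment 1 completed (1 total).
Step 3: advance 9 -> fork_pos = 6 + 9 = 15. Reached multiple(s) of 6: 12 -> fragment 2 completed (2 total).
Step 4: advance 3 -> fork_pos = 15 + 3 = 18. Reached multiple(s) of 6: 18 -> fragment 3 completed (3 total).
Step 5: advance 1 -> fork_pos = 18 + 1 = 19. Next multiple of 6 is 24 (not reached); still 3 fragment(s).
Step 6: advance 1 -> fork_pos = 19 + 1 = 20. Next multiple of 6 is 24 (not reached); still 3 fragment(s).
Check: final fork_pos = 20; the multiples of 6 that are <= 20 are 6..18 -> 20 // 6 = 3 completed fragment(s).

Answer: 3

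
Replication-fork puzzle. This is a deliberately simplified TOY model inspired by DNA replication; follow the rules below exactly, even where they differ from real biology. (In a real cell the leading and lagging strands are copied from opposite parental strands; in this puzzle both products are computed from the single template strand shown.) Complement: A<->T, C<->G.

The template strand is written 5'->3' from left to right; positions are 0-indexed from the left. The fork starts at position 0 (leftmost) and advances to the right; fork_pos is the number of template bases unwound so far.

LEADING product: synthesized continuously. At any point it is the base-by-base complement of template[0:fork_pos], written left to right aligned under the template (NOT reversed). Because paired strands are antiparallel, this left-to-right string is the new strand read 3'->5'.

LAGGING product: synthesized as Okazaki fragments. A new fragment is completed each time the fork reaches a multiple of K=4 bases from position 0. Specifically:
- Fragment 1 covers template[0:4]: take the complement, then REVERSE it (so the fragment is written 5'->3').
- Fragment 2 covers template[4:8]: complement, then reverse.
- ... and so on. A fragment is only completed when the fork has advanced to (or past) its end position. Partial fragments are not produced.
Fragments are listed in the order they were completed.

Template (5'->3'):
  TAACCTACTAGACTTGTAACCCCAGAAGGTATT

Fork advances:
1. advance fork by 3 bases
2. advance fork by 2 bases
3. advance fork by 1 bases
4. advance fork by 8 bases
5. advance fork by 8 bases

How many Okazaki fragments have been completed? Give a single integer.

Step 1: advance 3 -> fork_pos = 0 + 3 = 3. Next multiple of 4 is 4 (not reached); still 0 fragment(s).
Step 2: advance 2 -> fork_pos = 3 + 2 = 5. Reached multiple(s) of 4: 4 -> fragment 1 completed (1 total).
Step 3: advance 1 -> fork_pos = 5 + 1 = 6. Next multiple of 4 is 8 (not reached); still 1 fragment(s).
Step 4: advance 8 -> fork_pos = 6 + 8 = 14. Reached multiple(s) of 4: 8, 12 -> fragments 2-3 completed (3 total).
Step 5: advance 8 -> fork_pos = 14 + 8 = 22. Reached multiple(s) of 4: 16, 20 -> fragments 4-5 completed (5 total).
Check: final fork_pos = 22; the multiples of 4 that are <= 22 are 4..20 -> 22 // 4 = 5 completed fragment(s).

Answer: 5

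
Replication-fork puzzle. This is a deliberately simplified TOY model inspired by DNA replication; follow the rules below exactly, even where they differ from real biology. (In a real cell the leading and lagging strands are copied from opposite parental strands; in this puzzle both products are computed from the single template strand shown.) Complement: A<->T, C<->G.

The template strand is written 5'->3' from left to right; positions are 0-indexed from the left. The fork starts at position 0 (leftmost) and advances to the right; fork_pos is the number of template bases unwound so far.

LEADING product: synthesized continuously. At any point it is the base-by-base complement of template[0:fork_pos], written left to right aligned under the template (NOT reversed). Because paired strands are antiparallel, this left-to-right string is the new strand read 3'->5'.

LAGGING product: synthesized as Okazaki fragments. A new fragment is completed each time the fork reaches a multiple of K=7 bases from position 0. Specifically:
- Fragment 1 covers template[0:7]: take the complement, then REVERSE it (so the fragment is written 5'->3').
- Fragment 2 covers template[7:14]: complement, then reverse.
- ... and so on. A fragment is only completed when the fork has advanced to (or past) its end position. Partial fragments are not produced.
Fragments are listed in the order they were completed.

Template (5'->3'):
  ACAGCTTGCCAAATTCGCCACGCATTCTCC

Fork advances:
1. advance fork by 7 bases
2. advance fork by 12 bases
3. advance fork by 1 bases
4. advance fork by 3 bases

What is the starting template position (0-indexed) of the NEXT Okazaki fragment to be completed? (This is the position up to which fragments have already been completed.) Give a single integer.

Answer: 21

Derivation:
Step 1: advance 7 -> fork_pos = 0 + 7 = 7. Reached multiple(s) of 7: 7 -> fragment 1 completed (1 total).
Step 2: advance 12 -> fork_pos = 7 + 12 = 19. Reached multiple(s) of 7: 14 -> fragment 2 completed (2 total).
Step 3: advance 1 -> fork_pos = 19 + 1 = 20. Next multiple of 7 is 21 (not reached); still 2 fragment(s).
Step 4: advance 3 -> fork_pos = 20 + 3 = 23. Reached multiple(s) of 7: 21 -> fragment 3 completed (3 total).
3 fragment(s) completed, covering template[0:21] (3 x 7 = 21). The next fragment, fragment 4, covers template[21:28], so it starts at position 21.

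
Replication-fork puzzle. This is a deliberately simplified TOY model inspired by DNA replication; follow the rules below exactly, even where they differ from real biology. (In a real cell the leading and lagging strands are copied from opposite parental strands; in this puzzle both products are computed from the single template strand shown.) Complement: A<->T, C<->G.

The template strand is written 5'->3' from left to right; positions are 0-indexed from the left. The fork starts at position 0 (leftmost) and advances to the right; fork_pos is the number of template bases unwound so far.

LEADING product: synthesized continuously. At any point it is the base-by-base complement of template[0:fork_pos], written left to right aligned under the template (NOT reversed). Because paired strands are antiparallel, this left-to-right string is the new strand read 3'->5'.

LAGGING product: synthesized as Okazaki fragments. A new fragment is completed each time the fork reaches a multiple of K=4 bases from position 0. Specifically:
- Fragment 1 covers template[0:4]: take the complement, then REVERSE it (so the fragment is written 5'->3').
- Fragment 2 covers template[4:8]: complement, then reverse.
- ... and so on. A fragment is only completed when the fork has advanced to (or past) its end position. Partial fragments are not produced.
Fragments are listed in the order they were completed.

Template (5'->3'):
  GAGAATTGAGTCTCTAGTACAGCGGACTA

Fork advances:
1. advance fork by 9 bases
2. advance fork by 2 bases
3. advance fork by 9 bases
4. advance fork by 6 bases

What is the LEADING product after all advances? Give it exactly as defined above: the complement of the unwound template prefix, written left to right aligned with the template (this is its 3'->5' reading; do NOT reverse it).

Step 1: advance 9 -> fork_pos = 0 + 9 = 9.
Step 2: advance 2 -> fork_pos = 9 + 2 = 11.
Step 3: advance 9 -> fork_pos = 11 + 9 = 20.
Step 4: advance 6 -> fork_pos = 20 + 6 = 26.
Unwound prefix: template[0:26] = GAGAATTGAGTCTCTAGTACAGCGGA
Complement it base by base (A<->T, C<->G), keeping left-to-right order:
  [0:5] GAGAA -> CTCTT
  [5:10] TTGAG -> AACTC
  [10:15] TCTCT -> AGAGA
  [15:20] AGTAC -> TCATG
  [20:25] AGCGG -> TCGCC
  [25:26] A -> T
Concatenate: CTCTTAACTCAGAGATCATGTCGCCT (length 26; written aligned with the template, i.e. 3'->5').

Answer: CTCTTAACTCAGAGATCATGTCGCCT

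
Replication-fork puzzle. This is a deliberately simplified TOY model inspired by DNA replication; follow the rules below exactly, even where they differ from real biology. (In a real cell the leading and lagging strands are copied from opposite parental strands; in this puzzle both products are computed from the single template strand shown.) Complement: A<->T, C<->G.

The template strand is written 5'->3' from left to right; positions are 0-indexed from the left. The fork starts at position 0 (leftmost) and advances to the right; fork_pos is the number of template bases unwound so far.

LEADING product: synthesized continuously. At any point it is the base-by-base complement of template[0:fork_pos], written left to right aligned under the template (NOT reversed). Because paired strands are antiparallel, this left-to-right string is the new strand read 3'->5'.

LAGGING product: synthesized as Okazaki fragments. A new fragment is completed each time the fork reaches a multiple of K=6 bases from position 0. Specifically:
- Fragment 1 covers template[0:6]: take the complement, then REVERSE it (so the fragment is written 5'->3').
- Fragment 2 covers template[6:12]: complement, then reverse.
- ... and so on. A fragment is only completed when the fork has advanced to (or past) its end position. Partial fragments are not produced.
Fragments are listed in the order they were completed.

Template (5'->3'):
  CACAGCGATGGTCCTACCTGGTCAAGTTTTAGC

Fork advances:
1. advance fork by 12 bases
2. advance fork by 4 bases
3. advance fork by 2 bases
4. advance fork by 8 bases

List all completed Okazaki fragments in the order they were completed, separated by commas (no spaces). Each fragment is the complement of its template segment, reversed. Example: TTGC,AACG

Answer: GCTGTG,ACCATC,GGTAGG,TGACCA

Derivation:
Step 1: advance 12 -> fork_pos = 0 + 12 = 12. Reached multiple(s) of 6: 6, 12 -> fragments 1-2 completed (2 total).
Step 2: advance 4 -> fork_pos = 12 + 4 = 16. Next multiple of 6 is 18 (not reached); still 2 fragment(s).
Step 3: advance 2 -> fork_pos = 16 + 2 = 18. Reached multiple(s) of 6: 18 -> fragment 3 completed (3 total).
Step 4: advance 8 -> fork_pos = 18 + 8 = 26. Reached multiple(s) of 6: 24 -> fragment 4 completed (4 total).
Final fork_pos = 26, so 4 fragment(s) are complete. Build each: template segment -> complement -> reverse.
Fragment 1: template[0:6] = CACAGC -> complement GTGTCG -> reversed GCTGTG
Fragment 2: template[6:12] = GATGGT -> complement CTACCA -> reversed ACCATC
Fragment 3: template[12:18] = CCTACC -> complement GGATGG -> reversed GGTAGG
Fragment 4: template[18:24] = TGGTCA -> complement ACCAGT -> reversed TGACCA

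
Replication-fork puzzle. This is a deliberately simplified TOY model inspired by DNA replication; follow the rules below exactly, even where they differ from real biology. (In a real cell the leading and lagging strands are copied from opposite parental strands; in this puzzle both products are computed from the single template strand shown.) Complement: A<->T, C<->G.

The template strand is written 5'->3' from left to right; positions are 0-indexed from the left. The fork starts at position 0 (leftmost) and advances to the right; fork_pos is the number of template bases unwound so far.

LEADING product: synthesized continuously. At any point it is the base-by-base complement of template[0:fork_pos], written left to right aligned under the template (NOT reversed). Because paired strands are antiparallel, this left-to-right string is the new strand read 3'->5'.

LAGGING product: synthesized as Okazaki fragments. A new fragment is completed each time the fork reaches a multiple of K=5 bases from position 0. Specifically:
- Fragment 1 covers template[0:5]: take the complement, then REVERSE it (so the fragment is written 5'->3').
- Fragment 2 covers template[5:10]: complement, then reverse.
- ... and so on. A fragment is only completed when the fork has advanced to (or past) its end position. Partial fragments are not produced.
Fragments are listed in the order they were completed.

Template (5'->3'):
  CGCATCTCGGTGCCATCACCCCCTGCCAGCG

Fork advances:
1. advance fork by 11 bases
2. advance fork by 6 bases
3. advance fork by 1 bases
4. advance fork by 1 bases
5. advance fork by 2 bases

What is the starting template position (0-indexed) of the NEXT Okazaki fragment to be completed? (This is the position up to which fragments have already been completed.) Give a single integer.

Answer: 20

Derivation:
Step 1: advance 11 -> fork_pos = 0 + 11 = 11. Reached multiple(s) of 5: 5, 10 -> fragments 1-2 completed (2 total).
Step 2: advance 6 -> fork_pos = 11 + 6 = 17. Reached multiple(s) of 5: 15 -> fragment 3 completed (3 total).
Step 3: advance 1 -> fork_pos = 17 + 1 = 18. Next multiple of 5 is 20 (not reached); still 3 fragment(s).
Step 4: advance 1 -> fork_pos = 18 + 1 = 19. Next multiple of 5 is 20 (not reached); still 3 fragment(s).
Step 5: advance 2 -> fork_pos = 19 + 2 = 21. Reached multiple(s) of 5: 20 -> fragment 4 completed (4 total).
4 fragment(s) completed, covering template[0:20] (4 x 5 = 20). The next fragment, fragment 5, covers template[20:25], so it starts at position 20.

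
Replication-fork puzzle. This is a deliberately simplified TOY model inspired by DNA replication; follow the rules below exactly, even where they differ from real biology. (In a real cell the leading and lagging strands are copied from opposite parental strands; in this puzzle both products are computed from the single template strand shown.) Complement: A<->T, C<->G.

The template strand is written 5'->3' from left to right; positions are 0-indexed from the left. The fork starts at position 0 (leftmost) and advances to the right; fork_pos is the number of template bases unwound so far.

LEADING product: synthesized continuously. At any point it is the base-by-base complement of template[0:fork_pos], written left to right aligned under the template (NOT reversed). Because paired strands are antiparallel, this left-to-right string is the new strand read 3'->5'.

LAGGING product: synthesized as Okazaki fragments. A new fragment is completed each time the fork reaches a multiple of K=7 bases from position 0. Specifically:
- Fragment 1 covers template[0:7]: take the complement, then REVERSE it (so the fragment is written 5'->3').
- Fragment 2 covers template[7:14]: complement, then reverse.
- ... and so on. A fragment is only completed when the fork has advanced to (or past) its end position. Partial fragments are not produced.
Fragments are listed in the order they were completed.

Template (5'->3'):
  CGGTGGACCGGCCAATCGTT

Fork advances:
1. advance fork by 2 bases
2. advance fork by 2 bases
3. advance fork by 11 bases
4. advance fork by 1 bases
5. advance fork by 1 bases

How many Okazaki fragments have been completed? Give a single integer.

Answer: 2

Derivation:
Step 1: advance 2 -> fork_pos = 0 + 2 = 2. Next multiple of 7 is 7 (not reached); still 0 fragment(s).
Step 2: advance 2 -> fork_pos = 2 + 2 = 4. Next multiple of 7 is 7 (not reached); still 0 fragment(s).
Step 3: advance 11 -> fork_pos = 4 + 11 = 15. Reached multiple(s) of 7: 7, 14 -> fragments 1-2 completed (2 total).
Step 4: advance 1 -> fork_pos = 15 + 1 = 16. Next multiple of 7 is 21 (not reached); still 2 fragment(s).
Step 5: advance 1 -> fork_pos = 16 + 1 = 17. Next multiple of 7 is 21 (not reached); still 2 fragment(s).
Check: final fork_pos = 17; the multiples of 7 that are <= 17 are 7..14 -> 17 // 7 = 2 completed fragment(s).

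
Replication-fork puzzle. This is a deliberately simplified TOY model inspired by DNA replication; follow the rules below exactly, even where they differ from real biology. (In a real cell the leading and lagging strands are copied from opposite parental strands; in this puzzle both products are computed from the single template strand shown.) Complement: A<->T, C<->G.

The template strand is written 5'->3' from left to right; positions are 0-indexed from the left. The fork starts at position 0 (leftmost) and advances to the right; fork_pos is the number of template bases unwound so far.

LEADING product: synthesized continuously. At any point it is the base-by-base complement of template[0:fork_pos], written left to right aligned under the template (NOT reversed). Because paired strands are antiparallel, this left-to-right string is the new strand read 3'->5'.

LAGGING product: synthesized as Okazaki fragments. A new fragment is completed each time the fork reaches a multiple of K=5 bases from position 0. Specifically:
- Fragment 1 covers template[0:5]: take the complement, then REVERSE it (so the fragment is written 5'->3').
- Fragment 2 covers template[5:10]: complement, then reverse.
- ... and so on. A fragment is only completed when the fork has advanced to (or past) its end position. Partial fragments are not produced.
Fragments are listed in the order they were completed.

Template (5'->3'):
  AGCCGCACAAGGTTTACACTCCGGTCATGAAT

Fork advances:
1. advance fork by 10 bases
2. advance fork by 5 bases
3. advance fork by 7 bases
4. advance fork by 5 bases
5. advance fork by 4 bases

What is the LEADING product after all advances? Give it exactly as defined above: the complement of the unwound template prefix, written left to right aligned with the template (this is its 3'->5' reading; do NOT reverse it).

Step 1: advance 10 -> fork_pos = 0 + 10 = 10.
Step 2: advance 5 -> fork_pos = 10 + 5 = 15.
Step 3: advance 7 -> fork_pos = 15 + 7 = 22.
Step 4: advance 5 -> fork_pos = 22 + 5 = 27.
Step 5: advance 4 -> fork_pos = 27 + 4 = 31.
Unwound prefix: template[0:31] = AGCCGCACAAGGTTTACACTCCGGTCATGAA
Complement it base by base (A<->T, C<->G), keeping left-to-right order:
  [0:5] AGCCG -> TCGGC
  [5:10] CACAA -> GTGTT
  [10:15] GGTTT -> CCAAA
  [15:20] ACACT -> TGTGA
  [20:25] CCGGT -> GGCCA
  [25:30] CATGA -> GTACT
  [30:31] A -> T
Concatenate: TCGGCGTGTTCCAAATGTGAGGCCAGTACTT (length 31; written aligned with the template, i.e. 3'->5').

Answer: TCGGCGTGTTCCAAATGTGAGGCCAGTACTT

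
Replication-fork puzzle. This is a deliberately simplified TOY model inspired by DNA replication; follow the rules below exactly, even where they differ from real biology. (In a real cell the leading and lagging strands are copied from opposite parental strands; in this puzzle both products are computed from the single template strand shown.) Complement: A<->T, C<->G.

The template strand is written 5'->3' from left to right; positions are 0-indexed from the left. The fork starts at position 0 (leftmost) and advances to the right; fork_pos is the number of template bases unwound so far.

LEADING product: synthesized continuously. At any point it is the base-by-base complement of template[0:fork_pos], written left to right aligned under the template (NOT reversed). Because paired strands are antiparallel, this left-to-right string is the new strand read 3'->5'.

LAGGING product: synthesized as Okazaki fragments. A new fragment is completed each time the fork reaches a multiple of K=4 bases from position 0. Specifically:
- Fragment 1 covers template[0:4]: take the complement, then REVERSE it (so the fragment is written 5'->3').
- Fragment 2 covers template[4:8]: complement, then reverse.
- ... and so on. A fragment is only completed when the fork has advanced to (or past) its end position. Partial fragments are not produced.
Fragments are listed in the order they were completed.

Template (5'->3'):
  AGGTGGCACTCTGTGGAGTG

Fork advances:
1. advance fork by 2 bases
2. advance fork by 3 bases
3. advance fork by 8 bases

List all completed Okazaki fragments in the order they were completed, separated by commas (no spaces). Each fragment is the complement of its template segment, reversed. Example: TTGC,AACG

Step 1: advance 2 -> fork_pos = 0 + 2 = 2. Next multiple of 4 is 4 (not reached); still 0 fragment(s).
Step 2: advance 3 -> fork_pos = 2 + 3 = 5. Reached multiple(s) of 4: 4 -> fragment 1 completed (1 total).
Step 3: advance 8 -> fork_pos = 5 + 8 = 13. Reached multiple(s) of 4: 8, 12 -> fragments 2-3 completed (3 total).
Final fork_pos = 13, so 3 fragment(s) are complete. Build each: template segment -> complement -> reverse.
Fragment 1: template[0:4] = AGGT -> complement TCCA -> reversed ACCT
Fragment 2: template[4:8] = GGCA -> complement CCGT -> reversed TGCC
Fragment 3: template[8:12] = CTCT -> complement GAGA -> reversed AGAG

Answer: ACCT,TGCC,AGAG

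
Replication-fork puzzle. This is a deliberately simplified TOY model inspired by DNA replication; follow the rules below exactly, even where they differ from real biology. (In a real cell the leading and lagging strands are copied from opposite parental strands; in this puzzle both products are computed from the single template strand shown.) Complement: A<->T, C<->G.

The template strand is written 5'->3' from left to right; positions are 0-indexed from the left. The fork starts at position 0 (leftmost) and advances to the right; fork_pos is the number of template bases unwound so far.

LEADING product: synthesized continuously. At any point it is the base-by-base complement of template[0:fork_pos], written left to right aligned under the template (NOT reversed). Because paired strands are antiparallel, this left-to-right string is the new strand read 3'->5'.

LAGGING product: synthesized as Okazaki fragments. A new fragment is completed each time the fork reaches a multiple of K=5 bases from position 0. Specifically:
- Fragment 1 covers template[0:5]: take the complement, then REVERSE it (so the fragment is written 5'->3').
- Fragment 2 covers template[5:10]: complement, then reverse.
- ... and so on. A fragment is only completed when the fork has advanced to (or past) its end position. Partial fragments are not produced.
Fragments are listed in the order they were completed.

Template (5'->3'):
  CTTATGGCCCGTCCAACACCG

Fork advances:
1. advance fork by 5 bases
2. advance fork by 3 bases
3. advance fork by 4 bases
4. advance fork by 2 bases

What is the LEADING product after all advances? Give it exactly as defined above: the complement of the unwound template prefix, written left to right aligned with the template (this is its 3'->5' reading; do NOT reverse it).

Step 1: advance 5 -> fork_pos = 0 + 5 = 5.
Step 2: advance 3 -> fork_pos = 5 + 3 = 8.
Step 3: advance 4 -> fork_pos = 8 + 4 = 12.
Step 4: advance 2 -> fork_pos = 12 + 2 = 14.
Unwound prefix: template[0:14] = CTTATGGCCCGTCC
Complement it base by base (A<->T, C<->G), keeping left-to-right order:
  [0:5] CTTAT -> GAATA
  [5:10] GGCCC -> CCGGG
  [10:14] GTCC -> CAGG
Concatenate: GAATACCGGGCAGG (length 14; written aligned with the template, i.e. 3'->5').

Answer: GAATACCGGGCAGG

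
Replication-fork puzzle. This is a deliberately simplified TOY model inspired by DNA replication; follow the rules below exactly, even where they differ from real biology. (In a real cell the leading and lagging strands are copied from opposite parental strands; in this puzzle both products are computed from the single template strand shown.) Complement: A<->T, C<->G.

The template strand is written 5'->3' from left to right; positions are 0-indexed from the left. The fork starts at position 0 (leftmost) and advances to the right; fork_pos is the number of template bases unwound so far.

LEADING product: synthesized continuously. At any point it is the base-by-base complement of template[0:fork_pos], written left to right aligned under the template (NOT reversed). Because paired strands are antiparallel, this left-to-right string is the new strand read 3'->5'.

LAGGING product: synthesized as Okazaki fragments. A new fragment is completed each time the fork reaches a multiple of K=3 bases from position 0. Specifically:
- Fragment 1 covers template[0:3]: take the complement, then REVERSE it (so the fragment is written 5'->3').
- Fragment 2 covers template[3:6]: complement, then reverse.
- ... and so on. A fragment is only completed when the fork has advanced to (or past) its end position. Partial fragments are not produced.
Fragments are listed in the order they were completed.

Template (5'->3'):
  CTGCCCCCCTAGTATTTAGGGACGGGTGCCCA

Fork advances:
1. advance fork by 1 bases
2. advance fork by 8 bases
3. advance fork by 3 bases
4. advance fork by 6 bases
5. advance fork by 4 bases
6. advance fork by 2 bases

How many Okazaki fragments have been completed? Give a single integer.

Step 1: advance 1 -> fork_pos = 0 + 1 = 1. Next multiple of 3 is 3 (not reached); still 0 fragment(s).
Step 2: advance 8 -> fork_pos = 1 + 8 = 9. Reached multiple(s) of 3: 3, 6, 9 -> fragments 1-3 completed (3 total).
Step 3: advance 3 -> fork_pos = 9 + 3 = 12. Reached multiple(s) of 3: 12 -> fragment 4 completed (4 total).
Step 4: advance 6 -> fork_pos = 12 + 6 = 18. Reached multiple(s) of 3: 15, 18 -> fragments 5-6 completed (6 total).
Step 5: advance 4 -> fork_pos = 18 + 4 = 22. Reached multiple(s) of 3: 21 -> fragment 7 completed (7 total).
Step 6: advance 2 -> fork_pos = 22 + 2 = 24. Reached multiple(s) of 3: 24 -> fragment 8 completed (8 total).
Check: final fork_pos = 24; the multiples of 3 that are <= 24 are 3..24 -> 24 // 3 = 8 completed fragment(s).

Answer: 8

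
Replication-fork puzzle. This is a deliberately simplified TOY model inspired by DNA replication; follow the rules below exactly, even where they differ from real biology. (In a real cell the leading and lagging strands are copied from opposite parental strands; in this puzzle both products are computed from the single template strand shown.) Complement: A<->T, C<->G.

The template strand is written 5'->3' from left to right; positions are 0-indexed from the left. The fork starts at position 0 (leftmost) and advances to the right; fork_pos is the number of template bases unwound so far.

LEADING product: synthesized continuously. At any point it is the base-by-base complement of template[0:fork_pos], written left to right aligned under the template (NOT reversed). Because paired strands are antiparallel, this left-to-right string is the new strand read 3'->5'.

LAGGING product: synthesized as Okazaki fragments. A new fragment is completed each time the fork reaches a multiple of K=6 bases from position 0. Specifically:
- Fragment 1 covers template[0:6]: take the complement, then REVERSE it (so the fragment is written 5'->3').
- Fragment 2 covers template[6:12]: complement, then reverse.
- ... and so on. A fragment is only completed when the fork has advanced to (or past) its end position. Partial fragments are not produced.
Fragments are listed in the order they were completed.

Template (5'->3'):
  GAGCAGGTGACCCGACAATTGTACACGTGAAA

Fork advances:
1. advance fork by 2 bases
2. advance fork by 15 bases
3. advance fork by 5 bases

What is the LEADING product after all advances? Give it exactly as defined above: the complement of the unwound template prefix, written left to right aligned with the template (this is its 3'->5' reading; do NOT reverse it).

Step 1: advance 2 -> fork_pos = 0 + 2 = 2.
Step 2: advance 15 -> fork_pos = 2 + 15 = 17.
Step 3: advance 5 -> fork_pos = 17 + 5 = 22.
Unwound prefix: template[0:22] = GAGCAGGTGACCCGACAATTGT
Complement it base by base (A<->T, C<->G), keeping left-to-right order:
  [0:5] GAGCA -> CTCGT
  [5:10] GGTGA -> CCACT
  [10:15] CCCGA -> GGGCT
  [15:20] CAATT -> GTTAA
  [20:22] GT -> CA
Concatenate: CTCGTCCACTGGGCTGTTAACA (length 22; written aligned with the template, i.e. 3'->5').

Answer: CTCGTCCACTGGGCTGTTAACA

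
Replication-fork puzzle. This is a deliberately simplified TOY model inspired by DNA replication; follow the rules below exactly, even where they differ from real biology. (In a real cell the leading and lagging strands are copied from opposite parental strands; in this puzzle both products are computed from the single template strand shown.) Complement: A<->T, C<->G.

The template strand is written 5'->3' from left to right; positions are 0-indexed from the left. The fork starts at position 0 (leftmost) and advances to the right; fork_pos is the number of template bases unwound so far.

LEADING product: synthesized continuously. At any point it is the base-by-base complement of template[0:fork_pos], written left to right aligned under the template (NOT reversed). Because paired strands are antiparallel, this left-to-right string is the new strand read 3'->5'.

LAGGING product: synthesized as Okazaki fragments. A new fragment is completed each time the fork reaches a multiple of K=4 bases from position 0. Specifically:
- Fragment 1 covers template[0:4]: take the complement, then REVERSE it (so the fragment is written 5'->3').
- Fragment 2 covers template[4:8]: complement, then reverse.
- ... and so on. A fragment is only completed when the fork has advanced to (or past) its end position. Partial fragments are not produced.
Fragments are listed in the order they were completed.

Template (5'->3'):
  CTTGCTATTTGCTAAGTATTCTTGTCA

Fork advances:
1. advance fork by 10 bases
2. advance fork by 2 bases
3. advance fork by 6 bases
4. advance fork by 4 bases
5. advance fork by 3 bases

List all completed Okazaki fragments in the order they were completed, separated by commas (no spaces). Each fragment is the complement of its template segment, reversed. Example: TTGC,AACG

Answer: CAAG,ATAG,GCAA,CTTA,AATA,CAAG

Derivation:
Step 1: advance 10 -> fork_pos = 0 + 10 = 10. Reached multiple(s) of 4: 4, 8 -> fragments 1-2 completed (2 total).
Step 2: advance 2 -> fork_pos = 10 + 2 = 12. Reached multiple(s) of 4: 12 -> fragment 3 completed (3 total).
Step 3: advance 6 -> fork_pos = 12 + 6 = 18. Reached multiple(s) of 4: 16 -> fragment 4 completed (4 total).
Step 4: advance 4 -> fork_pos = 18 + 4 = 22. Reached multiple(s) of 4: 20 -> fragment 5 completed (5 total).
Step 5: advance 3 -> fork_pos = 22 + 3 = 25. Reached multiple(s) of 4: 24 -> fragment 6 completed (6 total).
Final fork_pos = 25, so 6 fragment(s) are complete. Build each: template segment -> complement -> reverse.
Fragment 1: template[0:4] = CTTG -> complement GAAC -> reversed CAAG
Fragment 2: template[4:8] = CTAT -> complement GATA -> reversed ATAG
Fragment 3: template[8:12] = TTGC -> complement AACG -> reversed GCAA
Fragment 4: template[12:16] = TAAG -> complement ATTC -> reversed CTTA
Fragment 5: template[16:20] = TATT -> complement ATAA -> reversed AATA
Fragment 6: template[20:24] = CTTG -> complement GAAC -> reversed CAAG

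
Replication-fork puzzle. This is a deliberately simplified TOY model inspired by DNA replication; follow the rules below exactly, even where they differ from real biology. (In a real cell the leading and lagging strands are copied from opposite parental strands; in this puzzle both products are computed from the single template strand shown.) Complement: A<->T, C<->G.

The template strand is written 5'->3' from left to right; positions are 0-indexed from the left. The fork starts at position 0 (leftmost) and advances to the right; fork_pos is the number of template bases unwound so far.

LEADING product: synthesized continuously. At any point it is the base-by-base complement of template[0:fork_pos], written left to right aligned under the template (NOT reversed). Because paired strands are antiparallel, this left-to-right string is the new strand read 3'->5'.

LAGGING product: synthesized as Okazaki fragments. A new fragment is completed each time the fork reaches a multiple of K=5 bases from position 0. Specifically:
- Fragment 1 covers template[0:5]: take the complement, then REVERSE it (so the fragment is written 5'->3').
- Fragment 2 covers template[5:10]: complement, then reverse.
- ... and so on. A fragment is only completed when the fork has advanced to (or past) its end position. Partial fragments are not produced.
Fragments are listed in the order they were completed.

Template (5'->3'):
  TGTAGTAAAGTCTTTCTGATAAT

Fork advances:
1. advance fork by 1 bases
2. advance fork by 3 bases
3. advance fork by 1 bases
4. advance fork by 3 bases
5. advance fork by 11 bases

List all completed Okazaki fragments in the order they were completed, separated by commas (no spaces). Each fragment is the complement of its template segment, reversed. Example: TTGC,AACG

Step 1: advance 1 -> fork_pos = 0 + 1 = 1. Next multiple of 5 is 5 (not reached); still 0 fragment(s).
Step 2: advance 3 -> fork_pos = 1 + 3 = 4. Next multiple of 5 is 5 (not reached); still 0 fragment(s).
Step 3: advance 1 -> fork_pos = 4 + 1 = 5. Reached multiple(s) of 5: 5 -> fragment 1 completed (1 total).
Step 4: advance 3 -> fork_pos = 5 + 3 = 8. Next multiple of 5 is 10 (not reached); still 1 fragment(s).
Step 5: advance 11 -> fork_pos = 8 + 11 = 19. Reached multiple(s) of 5: 10, 15 -> fragments 2-3 completed (3 total).
Final fork_pos = 19, so 3 fragment(s) are complete. Build each: template segment -> complement -> reverse.
Fragment 1: template[0:5] = TGTAG -> complement ACATC -> reversed CTACA
Fragment 2: template[5:10] = TAAAG -> complement ATTTC -> reversed CTTTA
Fragment 3: template[10:15] = TCTTT -> complement AGAAA -> reversed AAAGA

Answer: CTACA,CTTTA,AAAGA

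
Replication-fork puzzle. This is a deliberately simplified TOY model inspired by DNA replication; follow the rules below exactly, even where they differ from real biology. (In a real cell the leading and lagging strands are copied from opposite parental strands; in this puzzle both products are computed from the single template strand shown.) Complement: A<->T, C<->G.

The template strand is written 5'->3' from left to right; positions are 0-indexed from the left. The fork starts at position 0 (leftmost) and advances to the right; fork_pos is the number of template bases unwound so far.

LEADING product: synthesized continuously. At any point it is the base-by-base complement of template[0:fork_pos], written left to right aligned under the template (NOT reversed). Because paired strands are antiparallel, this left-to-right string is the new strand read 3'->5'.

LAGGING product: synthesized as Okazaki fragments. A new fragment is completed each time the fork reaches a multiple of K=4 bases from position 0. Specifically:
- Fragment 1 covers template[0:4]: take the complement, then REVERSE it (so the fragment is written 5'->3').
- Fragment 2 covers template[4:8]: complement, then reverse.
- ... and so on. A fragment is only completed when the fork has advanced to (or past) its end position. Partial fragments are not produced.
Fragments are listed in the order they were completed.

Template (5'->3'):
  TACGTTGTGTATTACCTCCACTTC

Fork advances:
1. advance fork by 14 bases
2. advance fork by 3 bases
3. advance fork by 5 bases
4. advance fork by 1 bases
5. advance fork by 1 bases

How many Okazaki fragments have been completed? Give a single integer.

Step 1: advance 14 -> fork_pos = 0 + 14 = 14. Reached multiple(s) of 4: 4, 8, 12 -> fragments 1-3 completed (3 total).
Step 2: advance 3 -> fork_pos = 14 + 3 = 17. Reached multiple(s) of 4: 16 -> fragment 4 completed (4 total).
Step 3: advance 5 -> fork_pos = 17 + 5 = 22. Reached multiple(s) of 4: 20 -> fragment 5 completed (5 total).
Step 4: advance 1 -> fork_pos = 22 + 1 = 23. Next multiple of 4 is 24 (not reached); still 5 fragment(s).
Step 5: advance 1 -> fork_pos = 23 + 1 = 24. Reached multiple(s) of 4: 24 -> fragment 6 completed (6 total).
Check: final fork_pos = 24; the multiples of 4 that are <= 24 are 4..24 -> 24 // 4 = 6 completed fragment(s).

Answer: 6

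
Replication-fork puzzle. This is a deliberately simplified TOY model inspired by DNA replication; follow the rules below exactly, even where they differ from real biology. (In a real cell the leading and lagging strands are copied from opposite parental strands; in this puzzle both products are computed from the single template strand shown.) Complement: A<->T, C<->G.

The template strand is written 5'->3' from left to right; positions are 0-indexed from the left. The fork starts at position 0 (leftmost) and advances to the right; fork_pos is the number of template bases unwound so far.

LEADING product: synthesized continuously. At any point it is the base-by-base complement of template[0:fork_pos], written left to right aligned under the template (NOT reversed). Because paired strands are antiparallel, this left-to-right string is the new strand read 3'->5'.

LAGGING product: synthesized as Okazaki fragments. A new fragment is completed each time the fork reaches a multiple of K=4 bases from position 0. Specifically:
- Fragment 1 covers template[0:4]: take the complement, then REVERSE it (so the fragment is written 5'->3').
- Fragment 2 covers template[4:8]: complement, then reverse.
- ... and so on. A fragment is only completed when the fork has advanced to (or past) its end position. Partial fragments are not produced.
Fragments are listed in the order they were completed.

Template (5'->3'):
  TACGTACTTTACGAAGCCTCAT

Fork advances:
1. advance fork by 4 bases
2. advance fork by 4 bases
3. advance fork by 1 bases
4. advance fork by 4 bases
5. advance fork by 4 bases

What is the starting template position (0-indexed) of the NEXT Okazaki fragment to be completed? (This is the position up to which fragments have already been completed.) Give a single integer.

Answer: 16

Derivation:
Step 1: advance 4 -> fork_pos = 0 + 4 = 4. Reached multiple(s) of 4: 4 -> fragment 1 completed (1 total).
Step 2: advance 4 -> fork_pos = 4 + 4 = 8. Reached multiple(s) of 4: 8 -> fragment 2 completed (2 total).
Step 3: advance 1 -> fork_pos = 8 + 1 = 9. Next multiple of 4 is 12 (not reached); still 2 fragment(s).
Step 4: advance 4 -> fork_pos = 9 + 4 = 13. Reached multiple(s) of 4: 12 -> fragment 3 completed (3 total).
Step 5: advance 4 -> fork_pos = 13 + 4 = 17. Reached multiple(s) of 4: 16 -> fragment 4 completed (4 total).
4 fragment(s) completed, covering template[0:16] (4 x 4 = 16). The next fragment, fragment 5, covers template[16:20], so it starts at position 16.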